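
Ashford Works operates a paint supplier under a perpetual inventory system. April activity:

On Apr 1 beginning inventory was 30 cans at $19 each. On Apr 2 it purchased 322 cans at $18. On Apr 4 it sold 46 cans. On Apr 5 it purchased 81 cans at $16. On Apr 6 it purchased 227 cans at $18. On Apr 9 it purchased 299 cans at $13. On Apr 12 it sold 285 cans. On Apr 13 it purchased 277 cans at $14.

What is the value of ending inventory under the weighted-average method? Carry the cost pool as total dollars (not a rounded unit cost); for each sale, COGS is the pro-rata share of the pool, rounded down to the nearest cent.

After Apr 1: 30 on hand, pool $570.00 (≈ $19.0000 each)
After Apr 2: 352 on hand, pool $6,366.00 (≈ $18.0852 each)
Apr 4, sell 46: 46/352 × $6,366.00 → $831.92
After Apr 5: 387 on hand, pool $6,830.08 (≈ $17.6488 each)
After Apr 6: 614 on hand, pool $10,916.08 (≈ $17.7786 each)
After Apr 9: 913 on hand, pool $14,803.08 (≈ $16.2137 each)
Apr 12, sell 285: 285/913 × $14,803.08 → $4,620.89
After Apr 13: 905 on hand, pool $14,060.19 (≈ $15.5361 each)
Total COGS = $831.92 + $4,620.89 = $5,452.81
Ending inventory (cost pool remaining) = $14,060.19

Ending inventory = $14,060.19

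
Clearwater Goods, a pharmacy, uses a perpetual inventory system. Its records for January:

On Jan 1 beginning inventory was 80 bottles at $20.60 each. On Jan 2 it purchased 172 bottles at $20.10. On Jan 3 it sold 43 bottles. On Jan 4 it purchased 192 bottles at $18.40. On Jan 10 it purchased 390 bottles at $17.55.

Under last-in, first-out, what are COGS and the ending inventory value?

Jan 3, 43 sold [LIFO — newest first]: 43 @ $20.10 = $864.30
Ending inventory: 80 @ $20.60 + 129 @ $20.10 + 192 @ $18.40 + 390 @ $17.55 = $14,618.20

COGS = $864.30; ending inventory = $14,618.20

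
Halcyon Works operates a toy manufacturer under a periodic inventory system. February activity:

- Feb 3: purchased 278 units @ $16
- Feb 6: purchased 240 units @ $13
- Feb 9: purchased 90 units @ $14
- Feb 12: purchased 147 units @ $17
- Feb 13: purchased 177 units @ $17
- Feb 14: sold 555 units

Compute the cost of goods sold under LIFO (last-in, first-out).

Feb 14, 555 sold [LIFO — newest first]: 177 @ $17 + 147 @ $17 + 90 @ $14 + 141 @ $13 = $8,601
Ending inventory: 278 @ $16 + 99 @ $13 = $5,735

COGS = $8,601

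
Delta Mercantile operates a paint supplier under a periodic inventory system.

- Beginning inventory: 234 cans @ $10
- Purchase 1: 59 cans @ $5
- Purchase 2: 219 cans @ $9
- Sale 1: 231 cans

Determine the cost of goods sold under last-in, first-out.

COGS = $2,031

Sale 1 (231) [LIFO — newest first]: 219 @ $9 + 12 @ $5 = $2,031
Ending inventory: 234 @ $10 + 47 @ $5 = $2,575
Check: goods available $4,606 = COGS $2,031 + ending $2,575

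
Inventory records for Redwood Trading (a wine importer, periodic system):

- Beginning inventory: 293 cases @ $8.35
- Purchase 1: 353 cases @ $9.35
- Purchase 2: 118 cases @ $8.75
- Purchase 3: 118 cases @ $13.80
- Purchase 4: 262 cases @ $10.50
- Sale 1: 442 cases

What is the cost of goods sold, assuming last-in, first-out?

COGS = $4,921.90

Sale 1 (442) [LIFO — newest first]: 262 @ $10.50 + 118 @ $13.80 + 62 @ $8.75 = $4,921.90
Ending inventory: 293 @ $8.35 + 353 @ $9.35 + 56 @ $8.75 = $6,237.10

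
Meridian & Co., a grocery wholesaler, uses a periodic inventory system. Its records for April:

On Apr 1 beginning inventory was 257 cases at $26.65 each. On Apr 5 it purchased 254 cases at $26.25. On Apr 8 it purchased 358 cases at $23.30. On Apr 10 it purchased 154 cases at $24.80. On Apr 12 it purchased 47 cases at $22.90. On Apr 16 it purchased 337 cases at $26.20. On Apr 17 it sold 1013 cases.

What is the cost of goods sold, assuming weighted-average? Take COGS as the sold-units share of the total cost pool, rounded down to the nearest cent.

COGS = $25,618.64

Apr 17, sell 1013: 1013/1407 × $35,582.85 → $25,618.64
Ending inventory (cost pool remaining) = $9,964.21
Check: goods available $35,582.85 = COGS $25,618.64 + ending $9,964.21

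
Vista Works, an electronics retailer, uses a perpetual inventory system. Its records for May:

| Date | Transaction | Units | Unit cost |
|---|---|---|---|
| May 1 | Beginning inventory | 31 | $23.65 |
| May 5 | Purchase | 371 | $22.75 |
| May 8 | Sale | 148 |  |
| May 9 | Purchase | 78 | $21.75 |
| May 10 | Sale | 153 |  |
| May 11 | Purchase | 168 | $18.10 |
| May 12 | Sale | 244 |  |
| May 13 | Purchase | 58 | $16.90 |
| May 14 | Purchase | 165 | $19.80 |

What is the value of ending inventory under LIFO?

Ending inventory = $6,618.35

May 8, 148 sold [LIFO — newest first]: 148 @ $22.75 = $3,367.00
May 10, 153 sold [LIFO — newest first]: 78 @ $21.75 + 75 @ $22.75 = $3,402.75
May 12, 244 sold [LIFO — newest first]: 168 @ $18.10 + 76 @ $22.75 = $4,769.80
Total COGS = $3,367.00 + $3,402.75 + $4,769.80 = $11,539.55
Ending inventory: 31 @ $23.65 + 72 @ $22.75 + 58 @ $16.90 + 165 @ $19.80 = $6,618.35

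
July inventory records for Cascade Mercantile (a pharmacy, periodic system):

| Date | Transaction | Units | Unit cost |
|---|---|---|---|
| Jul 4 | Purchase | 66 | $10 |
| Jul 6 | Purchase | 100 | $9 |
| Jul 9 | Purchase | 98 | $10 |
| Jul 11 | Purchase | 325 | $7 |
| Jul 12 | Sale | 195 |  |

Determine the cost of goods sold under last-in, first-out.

Jul 12, 195 sold [LIFO — newest first]: 195 @ $7 = $1,365
Ending inventory: 66 @ $10 + 100 @ $9 + 98 @ $10 + 130 @ $7 = $3,450

COGS = $1,365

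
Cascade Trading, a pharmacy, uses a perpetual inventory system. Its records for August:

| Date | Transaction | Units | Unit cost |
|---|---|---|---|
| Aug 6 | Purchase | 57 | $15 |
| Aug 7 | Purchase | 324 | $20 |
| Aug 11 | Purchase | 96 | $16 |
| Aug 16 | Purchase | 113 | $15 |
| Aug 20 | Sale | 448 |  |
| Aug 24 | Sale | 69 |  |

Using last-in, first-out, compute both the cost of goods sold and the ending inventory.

COGS = $9,391; ending inventory = $1,175

Aug 20, 448 sold [LIFO — newest first]: 113 @ $15 + 96 @ $16 + 239 @ $20 = $8,011
Aug 24, 69 sold [LIFO — newest first]: 69 @ $20 = $1,380
Total COGS = $8,011 + $1,380 = $9,391
Ending inventory: 57 @ $15 + 16 @ $20 = $1,175
Check: goods available $10,566 = COGS $9,391 + ending $1,175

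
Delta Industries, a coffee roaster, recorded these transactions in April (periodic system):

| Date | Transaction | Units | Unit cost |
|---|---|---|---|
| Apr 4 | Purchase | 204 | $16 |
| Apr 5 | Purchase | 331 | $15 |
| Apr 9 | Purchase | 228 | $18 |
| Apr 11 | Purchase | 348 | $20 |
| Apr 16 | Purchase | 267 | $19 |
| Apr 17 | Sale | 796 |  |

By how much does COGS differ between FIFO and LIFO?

FIFO COGS: 204 @ $16 + 331 @ $15 + 228 @ $18 + 33 @ $20 = $12,993
LIFO COGS: 267 @ $19 + 348 @ $20 + 181 @ $18 = $15,291
Difference = |$12,993 − $15,291| = $2,298

$2,298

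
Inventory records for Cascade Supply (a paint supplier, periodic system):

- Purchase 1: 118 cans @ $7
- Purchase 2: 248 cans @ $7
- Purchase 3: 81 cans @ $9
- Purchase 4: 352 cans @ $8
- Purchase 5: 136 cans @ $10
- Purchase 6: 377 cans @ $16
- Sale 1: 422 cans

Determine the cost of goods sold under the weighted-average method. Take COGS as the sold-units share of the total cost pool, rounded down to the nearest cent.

Sale 1, sell 422: 422/1312 × $13,499.00 → $4,341.90
Ending inventory (cost pool remaining) = $9,157.10

COGS = $4,341.90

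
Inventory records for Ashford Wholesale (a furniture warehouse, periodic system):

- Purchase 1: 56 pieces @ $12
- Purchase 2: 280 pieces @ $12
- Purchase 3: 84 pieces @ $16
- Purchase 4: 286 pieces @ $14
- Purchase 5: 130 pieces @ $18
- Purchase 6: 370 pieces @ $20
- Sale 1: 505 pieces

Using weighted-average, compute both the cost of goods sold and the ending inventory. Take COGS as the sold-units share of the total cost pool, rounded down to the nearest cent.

COGS = $8,006.30; ending inventory = $11,113.70

Sale 1, sell 505: 505/1206 × $19,120.00 → $8,006.30
Ending inventory (cost pool remaining) = $11,113.70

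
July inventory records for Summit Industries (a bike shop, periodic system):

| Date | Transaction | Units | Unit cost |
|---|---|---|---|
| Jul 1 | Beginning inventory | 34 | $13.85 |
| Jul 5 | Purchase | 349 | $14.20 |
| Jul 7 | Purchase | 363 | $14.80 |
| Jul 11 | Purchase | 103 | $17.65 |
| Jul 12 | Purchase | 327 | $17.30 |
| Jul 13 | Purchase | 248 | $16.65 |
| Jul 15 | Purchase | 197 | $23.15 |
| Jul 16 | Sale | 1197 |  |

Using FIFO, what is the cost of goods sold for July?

COGS = $18,623.80

Jul 16, 1197 sold [FIFO — oldest first]: 34 @ $13.85 + 349 @ $14.20 + 363 @ $14.80 + 103 @ $17.65 + 327 @ $17.30 + 21 @ $16.65 = $18,623.80
Ending inventory: 227 @ $16.65 + 197 @ $23.15 = $8,340.10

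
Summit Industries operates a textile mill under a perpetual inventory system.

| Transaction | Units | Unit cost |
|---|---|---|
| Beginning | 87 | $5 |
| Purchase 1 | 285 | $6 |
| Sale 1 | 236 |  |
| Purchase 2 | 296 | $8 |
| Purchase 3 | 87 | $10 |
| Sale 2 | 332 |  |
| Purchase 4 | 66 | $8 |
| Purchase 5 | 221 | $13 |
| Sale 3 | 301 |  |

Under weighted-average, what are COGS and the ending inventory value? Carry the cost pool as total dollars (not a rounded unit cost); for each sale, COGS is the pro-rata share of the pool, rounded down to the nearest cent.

COGS = $7,013.76; ending inventory = $1,770.24

After Beginning: 87 on hand, pool $435.00 (≈ $5.0000 each)
After Purchase 1: 372 on hand, pool $2,145.00 (≈ $5.7661 each)
Sale 1, sell 236: 236/372 × $2,145.00 → $1,360.80
After Purchase 2: 432 on hand, pool $3,152.20 (≈ $7.2968 each)
After Purchase 3: 519 on hand, pool $4,022.20 (≈ $7.7499 each)
Sale 2, sell 332: 332/519 × $4,022.20 → $2,572.96
After Purchase 4: 253 on hand, pool $1,977.24 (≈ $7.8152 each)
After Purchase 5: 474 on hand, pool $4,850.24 (≈ $10.2326 each)
Sale 3, sell 301: 301/474 × $4,850.24 → $3,080.00
Total COGS = $1,360.80 + $2,572.96 + $3,080.00 = $7,013.76
Ending inventory (cost pool remaining) = $1,770.24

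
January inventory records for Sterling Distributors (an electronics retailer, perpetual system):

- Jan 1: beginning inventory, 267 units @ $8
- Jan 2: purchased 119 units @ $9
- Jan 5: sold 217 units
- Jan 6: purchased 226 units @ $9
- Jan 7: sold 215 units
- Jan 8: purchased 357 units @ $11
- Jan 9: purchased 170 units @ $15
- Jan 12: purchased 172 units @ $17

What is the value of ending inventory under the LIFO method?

Ending inventory = $10,852

Jan 5, 217 sold [LIFO — newest first]: 119 @ $9 + 98 @ $8 = $1,855
Jan 7, 215 sold [LIFO — newest first]: 215 @ $9 = $1,935
Total COGS = $1,855 + $1,935 = $3,790
Ending inventory: 169 @ $8 + 11 @ $9 + 357 @ $11 + 170 @ $15 + 172 @ $17 = $10,852
Check: goods available $14,642 = COGS $3,790 + ending $10,852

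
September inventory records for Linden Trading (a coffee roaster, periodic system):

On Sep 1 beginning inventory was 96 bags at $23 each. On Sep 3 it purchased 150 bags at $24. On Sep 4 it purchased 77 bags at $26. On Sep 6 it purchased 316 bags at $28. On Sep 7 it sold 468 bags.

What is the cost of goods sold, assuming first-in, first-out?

COGS = $11,870

Sep 7, 468 sold [FIFO — oldest first]: 96 @ $23 + 150 @ $24 + 77 @ $26 + 145 @ $28 = $11,870
Ending inventory: 171 @ $28 = $4,788
Check: goods available $16,658 = COGS $11,870 + ending $4,788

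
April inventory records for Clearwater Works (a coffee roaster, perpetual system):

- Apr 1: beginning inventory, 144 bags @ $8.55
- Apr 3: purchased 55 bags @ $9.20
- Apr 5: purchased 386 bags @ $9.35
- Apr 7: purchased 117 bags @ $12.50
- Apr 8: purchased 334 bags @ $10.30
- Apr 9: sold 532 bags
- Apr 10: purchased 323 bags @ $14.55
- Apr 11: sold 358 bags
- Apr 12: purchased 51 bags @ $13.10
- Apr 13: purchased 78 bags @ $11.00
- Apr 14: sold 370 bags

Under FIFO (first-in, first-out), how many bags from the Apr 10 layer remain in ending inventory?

Apr 9, 532 sold [FIFO — oldest first]: 144 @ $8.55 + 55 @ $9.20 + 333 @ $9.35 = $4,850.75
Apr 11, 358 sold [FIFO — oldest first]: 53 @ $9.35 + 117 @ $12.50 + 188 @ $10.30 = $3,894.45
Apr 14, 370 sold [FIFO — oldest first]: 146 @ $10.30 + 224 @ $14.55 = $4,763.00
Total COGS = $4,850.75 + $3,894.45 + $4,763.00 = $13,508.20
Ending inventory: 99 @ $14.55 + 51 @ $13.10 + 78 @ $11.00 = $2,966.55

99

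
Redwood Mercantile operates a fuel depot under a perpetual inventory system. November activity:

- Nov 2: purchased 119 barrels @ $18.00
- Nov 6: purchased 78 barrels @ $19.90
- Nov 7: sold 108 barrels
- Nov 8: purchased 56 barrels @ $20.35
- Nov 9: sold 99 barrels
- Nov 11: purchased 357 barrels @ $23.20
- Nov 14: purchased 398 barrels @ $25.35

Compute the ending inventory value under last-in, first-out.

Nov 7, 108 sold [LIFO — newest first]: 78 @ $19.90 + 30 @ $18.00 = $2,092.20
Nov 9, 99 sold [LIFO — newest first]: 56 @ $20.35 + 43 @ $18.00 = $1,913.60
Total COGS = $2,092.20 + $1,913.60 = $4,005.80
Ending inventory: 46 @ $18.00 + 357 @ $23.20 + 398 @ $25.35 = $19,199.70
Check: goods available $23,205.50 = COGS $4,005.80 + ending $19,199.70

Ending inventory = $19,199.70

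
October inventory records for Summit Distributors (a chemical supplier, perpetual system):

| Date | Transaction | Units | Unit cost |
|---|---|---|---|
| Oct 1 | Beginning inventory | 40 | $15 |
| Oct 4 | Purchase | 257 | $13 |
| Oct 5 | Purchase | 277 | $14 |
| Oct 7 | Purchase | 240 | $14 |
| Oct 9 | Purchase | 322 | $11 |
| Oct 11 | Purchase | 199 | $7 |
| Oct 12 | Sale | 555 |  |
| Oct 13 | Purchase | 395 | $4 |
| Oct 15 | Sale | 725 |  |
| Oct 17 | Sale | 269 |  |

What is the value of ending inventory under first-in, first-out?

Ending inventory = $724

Oct 12, 555 sold [FIFO — oldest first]: 40 @ $15 + 257 @ $13 + 258 @ $14 = $7,553
Oct 15, 725 sold [FIFO — oldest first]: 19 @ $14 + 240 @ $14 + 322 @ $11 + 144 @ $7 = $8,176
Oct 17, 269 sold [FIFO — oldest first]: 55 @ $7 + 214 @ $4 = $1,241
Total COGS = $7,553 + $8,176 + $1,241 = $16,970
Ending inventory: 181 @ $4 = $724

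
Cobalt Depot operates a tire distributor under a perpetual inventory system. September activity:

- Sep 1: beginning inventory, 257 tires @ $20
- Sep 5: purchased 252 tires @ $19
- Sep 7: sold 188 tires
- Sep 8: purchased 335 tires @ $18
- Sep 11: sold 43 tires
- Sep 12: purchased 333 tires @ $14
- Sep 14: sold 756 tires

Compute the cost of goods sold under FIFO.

Sep 7, 188 sold [FIFO — oldest first]: 188 @ $20 = $3,760
Sep 11, 43 sold [FIFO — oldest first]: 43 @ $20 = $860
Sep 14, 756 sold [FIFO — oldest first]: 26 @ $20 + 252 @ $19 + 335 @ $18 + 143 @ $14 = $13,340
Total COGS = $3,760 + $860 + $13,340 = $17,960
Ending inventory: 190 @ $14 = $2,660

COGS = $17,960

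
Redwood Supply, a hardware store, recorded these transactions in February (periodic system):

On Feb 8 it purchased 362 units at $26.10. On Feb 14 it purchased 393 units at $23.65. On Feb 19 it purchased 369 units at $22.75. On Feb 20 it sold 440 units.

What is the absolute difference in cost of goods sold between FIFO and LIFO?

FIFO COGS: 362 @ $26.10 + 78 @ $23.65 = $11,292.90
LIFO COGS: 369 @ $22.75 + 71 @ $23.65 = $10,073.90
Difference = |$11,292.90 − $10,073.90| = $1,219.00

$1,219.00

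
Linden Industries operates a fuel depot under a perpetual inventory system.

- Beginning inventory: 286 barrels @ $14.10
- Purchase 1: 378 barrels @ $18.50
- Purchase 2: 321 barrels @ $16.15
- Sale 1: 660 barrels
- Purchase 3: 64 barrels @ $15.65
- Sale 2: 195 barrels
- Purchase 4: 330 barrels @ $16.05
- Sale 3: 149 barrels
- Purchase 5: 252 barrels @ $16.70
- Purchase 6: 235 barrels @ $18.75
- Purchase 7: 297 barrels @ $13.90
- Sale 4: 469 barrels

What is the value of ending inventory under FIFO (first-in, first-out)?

Sale 1 (660) [FIFO — oldest first]: 286 @ $14.10 + 374 @ $18.50 = $10,951.60
Sale 2 (195) [FIFO — oldest first]: 4 @ $18.50 + 191 @ $16.15 = $3,158.65
Sale 3 (149) [FIFO — oldest first]: 130 @ $16.15 + 19 @ $15.65 = $2,396.85
Sale 4 (469) [FIFO — oldest first]: 45 @ $15.65 + 330 @ $16.05 + 94 @ $16.70 = $7,570.55
Total COGS = $10,951.60 + $3,158.65 + $2,396.85 + $7,570.55 = $24,077.65
Ending inventory: 158 @ $16.70 + 235 @ $18.75 + 297 @ $13.90 = $11,173.15
Check: goods available $35,250.80 = COGS $24,077.65 + ending $11,173.15

Ending inventory = $11,173.15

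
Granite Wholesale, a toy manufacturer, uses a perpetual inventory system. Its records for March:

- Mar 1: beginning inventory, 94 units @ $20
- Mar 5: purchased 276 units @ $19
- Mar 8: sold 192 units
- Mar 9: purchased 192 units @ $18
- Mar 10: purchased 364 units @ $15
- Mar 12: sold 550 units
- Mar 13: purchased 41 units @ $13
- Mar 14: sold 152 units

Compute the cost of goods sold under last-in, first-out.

Mar 8, 192 sold [LIFO — newest first]: 192 @ $19 = $3,648
Mar 12, 550 sold [LIFO — newest first]: 364 @ $15 + 186 @ $18 = $8,808
Mar 14, 152 sold [LIFO — newest first]: 41 @ $13 + 6 @ $18 + 84 @ $19 + 21 @ $20 = $2,657
Total COGS = $3,648 + $8,808 + $2,657 = $15,113
Ending inventory: 73 @ $20 = $1,460
Check: goods available $16,573 = COGS $15,113 + ending $1,460

COGS = $15,113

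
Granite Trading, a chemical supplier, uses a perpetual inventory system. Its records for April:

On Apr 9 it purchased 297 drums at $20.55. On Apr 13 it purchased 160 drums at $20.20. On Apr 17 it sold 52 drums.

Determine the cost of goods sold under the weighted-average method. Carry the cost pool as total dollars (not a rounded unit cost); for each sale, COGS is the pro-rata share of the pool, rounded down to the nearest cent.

After Apr 9: 297 on hand, pool $6,103.35 (≈ $20.5500 each)
After Apr 13: 457 on hand, pool $9,335.35 (≈ $20.4275 each)
Apr 17, sell 52: 52/457 × $9,335.35 → $1,062.22
Ending inventory (cost pool remaining) = $8,273.13

COGS = $1,062.22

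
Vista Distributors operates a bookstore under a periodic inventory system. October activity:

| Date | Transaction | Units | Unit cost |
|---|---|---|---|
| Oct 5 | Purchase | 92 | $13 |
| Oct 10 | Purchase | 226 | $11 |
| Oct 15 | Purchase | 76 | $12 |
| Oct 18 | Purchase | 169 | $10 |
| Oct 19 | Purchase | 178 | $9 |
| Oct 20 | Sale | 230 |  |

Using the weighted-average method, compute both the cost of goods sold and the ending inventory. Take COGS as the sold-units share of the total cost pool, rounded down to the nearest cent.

Oct 20, sell 230: 230/741 × $7,886.00 → $2,447.74
Ending inventory (cost pool remaining) = $5,438.26

COGS = $2,447.74; ending inventory = $5,438.26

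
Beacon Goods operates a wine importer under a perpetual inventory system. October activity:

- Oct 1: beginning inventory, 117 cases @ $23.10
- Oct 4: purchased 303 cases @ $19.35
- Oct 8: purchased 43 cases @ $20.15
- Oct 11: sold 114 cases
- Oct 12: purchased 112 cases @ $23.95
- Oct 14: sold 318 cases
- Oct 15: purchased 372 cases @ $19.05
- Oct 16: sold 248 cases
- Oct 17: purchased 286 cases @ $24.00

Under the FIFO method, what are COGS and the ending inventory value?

COGS = $14,114.85; ending inventory = $11,950.35

Oct 11, 114 sold [FIFO — oldest first]: 114 @ $23.10 = $2,633.40
Oct 14, 318 sold [FIFO — oldest first]: 3 @ $23.10 + 303 @ $19.35 + 12 @ $20.15 = $6,174.15
Oct 16, 248 sold [FIFO — oldest first]: 31 @ $20.15 + 112 @ $23.95 + 105 @ $19.05 = $5,307.30
Total COGS = $2,633.40 + $6,174.15 + $5,307.30 = $14,114.85
Ending inventory: 267 @ $19.05 + 286 @ $24.00 = $11,950.35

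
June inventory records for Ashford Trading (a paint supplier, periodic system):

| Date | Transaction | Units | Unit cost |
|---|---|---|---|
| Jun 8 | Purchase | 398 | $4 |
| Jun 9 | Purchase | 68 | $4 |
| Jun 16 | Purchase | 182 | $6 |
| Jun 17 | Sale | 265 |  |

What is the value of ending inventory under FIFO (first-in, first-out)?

Jun 17, 265 sold [FIFO — oldest first]: 265 @ $4 = $1,060
Ending inventory: 133 @ $4 + 68 @ $4 + 182 @ $6 = $1,896
Check: goods available $2,956 = COGS $1,060 + ending $1,896

Ending inventory = $1,896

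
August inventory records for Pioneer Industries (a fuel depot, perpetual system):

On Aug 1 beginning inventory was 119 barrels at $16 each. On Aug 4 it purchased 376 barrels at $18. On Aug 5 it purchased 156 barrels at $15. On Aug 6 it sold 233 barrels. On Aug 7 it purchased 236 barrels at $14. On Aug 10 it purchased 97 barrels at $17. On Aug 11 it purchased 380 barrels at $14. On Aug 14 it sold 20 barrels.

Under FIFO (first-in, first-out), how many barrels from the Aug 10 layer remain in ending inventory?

97

Aug 6, 233 sold [FIFO — oldest first]: 119 @ $16 + 114 @ $18 = $3,956
Aug 14, 20 sold [FIFO — oldest first]: 20 @ $18 = $360
Total COGS = $3,956 + $360 = $4,316
Ending inventory: 242 @ $18 + 156 @ $15 + 236 @ $14 + 97 @ $17 + 380 @ $14 = $16,969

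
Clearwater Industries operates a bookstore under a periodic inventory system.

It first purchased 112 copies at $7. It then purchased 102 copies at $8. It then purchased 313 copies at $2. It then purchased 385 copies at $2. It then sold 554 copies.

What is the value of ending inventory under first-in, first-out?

Sale 1 (554) [FIFO — oldest first]: 112 @ $7 + 102 @ $8 + 313 @ $2 + 27 @ $2 = $2,280
Ending inventory: 358 @ $2 = $716

Ending inventory = $716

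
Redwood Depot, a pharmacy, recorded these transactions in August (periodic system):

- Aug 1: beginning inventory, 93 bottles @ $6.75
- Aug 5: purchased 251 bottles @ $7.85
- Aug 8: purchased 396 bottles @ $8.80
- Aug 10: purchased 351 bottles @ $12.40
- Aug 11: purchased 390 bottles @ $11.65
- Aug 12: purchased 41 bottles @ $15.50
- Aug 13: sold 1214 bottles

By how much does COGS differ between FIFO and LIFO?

$1,430.55

FIFO COGS: 93 @ $6.75 + 251 @ $7.85 + 396 @ $8.80 + 351 @ $12.40 + 123 @ $11.65 = $11,868.25
LIFO COGS: 41 @ $15.50 + 390 @ $11.65 + 351 @ $12.40 + 396 @ $8.80 + 36 @ $7.85 = $13,298.80
Difference = |$11,868.25 − $13,298.80| = $1,430.55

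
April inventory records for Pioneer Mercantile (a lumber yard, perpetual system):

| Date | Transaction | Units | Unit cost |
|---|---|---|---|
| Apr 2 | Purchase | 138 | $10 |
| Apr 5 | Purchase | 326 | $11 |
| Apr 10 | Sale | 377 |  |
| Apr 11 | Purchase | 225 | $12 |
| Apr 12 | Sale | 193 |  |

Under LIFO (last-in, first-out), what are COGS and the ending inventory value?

COGS = $6,412; ending inventory = $1,254

Apr 10, 377 sold [LIFO — newest first]: 326 @ $11 + 51 @ $10 = $4,096
Apr 12, 193 sold [LIFO — newest first]: 193 @ $12 = $2,316
Total COGS = $4,096 + $2,316 = $6,412
Ending inventory: 87 @ $10 + 32 @ $12 = $1,254
Check: goods available $7,666 = COGS $6,412 + ending $1,254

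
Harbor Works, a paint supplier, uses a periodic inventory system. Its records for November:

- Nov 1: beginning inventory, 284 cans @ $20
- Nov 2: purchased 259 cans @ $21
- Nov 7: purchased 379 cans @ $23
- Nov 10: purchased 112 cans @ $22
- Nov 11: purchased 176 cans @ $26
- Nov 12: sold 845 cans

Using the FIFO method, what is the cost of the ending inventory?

Ending inventory = $8,811

Nov 12, 845 sold [FIFO — oldest first]: 284 @ $20 + 259 @ $21 + 302 @ $23 = $18,065
Ending inventory: 77 @ $23 + 112 @ $22 + 176 @ $26 = $8,811
Check: goods available $26,876 = COGS $18,065 + ending $8,811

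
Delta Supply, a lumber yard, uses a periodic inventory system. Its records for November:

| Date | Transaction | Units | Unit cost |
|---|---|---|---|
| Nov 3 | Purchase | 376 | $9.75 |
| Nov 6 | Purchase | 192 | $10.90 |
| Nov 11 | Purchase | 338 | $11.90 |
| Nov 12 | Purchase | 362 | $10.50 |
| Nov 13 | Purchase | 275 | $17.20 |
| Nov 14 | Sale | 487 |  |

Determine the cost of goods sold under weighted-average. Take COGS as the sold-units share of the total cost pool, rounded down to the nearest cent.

COGS = $5,779.61

Nov 14, sell 487: 487/1543 × $18,312.00 → $5,779.61
Ending inventory (cost pool remaining) = $12,532.39
Check: goods available $18,312.00 = COGS $5,779.61 + ending $12,532.39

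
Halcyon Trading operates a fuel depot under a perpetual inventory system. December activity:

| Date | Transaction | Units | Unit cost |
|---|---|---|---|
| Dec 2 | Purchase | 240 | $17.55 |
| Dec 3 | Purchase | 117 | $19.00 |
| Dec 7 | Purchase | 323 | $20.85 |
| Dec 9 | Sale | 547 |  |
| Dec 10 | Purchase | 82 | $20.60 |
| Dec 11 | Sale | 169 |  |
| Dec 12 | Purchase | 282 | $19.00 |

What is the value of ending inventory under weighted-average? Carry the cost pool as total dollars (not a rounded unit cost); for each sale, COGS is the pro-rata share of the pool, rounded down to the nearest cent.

After Dec 2: 240 on hand, pool $4,212.00 (≈ $17.5500 each)
After Dec 3: 357 on hand, pool $6,435.00 (≈ $18.0252 each)
After Dec 7: 680 on hand, pool $13,169.55 (≈ $19.3670 each)
Dec 9, sell 547: 547/680 × $13,169.55 → $10,593.74
After Dec 10: 215 on hand, pool $4,265.01 (≈ $19.8373 each)
Dec 11, sell 169: 169/215 × $4,265.01 → $3,352.49
After Dec 12: 328 on hand, pool $6,270.52 (≈ $19.1174 each)
Total COGS = $10,593.74 + $3,352.49 = $13,946.23
Ending inventory (cost pool remaining) = $6,270.52

Ending inventory = $6,270.52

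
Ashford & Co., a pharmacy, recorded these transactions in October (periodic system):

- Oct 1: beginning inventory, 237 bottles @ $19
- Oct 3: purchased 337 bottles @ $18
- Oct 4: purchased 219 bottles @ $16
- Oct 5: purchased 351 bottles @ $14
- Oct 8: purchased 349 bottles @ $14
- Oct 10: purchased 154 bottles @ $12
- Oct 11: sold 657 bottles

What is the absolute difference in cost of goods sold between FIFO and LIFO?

FIFO COGS: 237 @ $19 + 337 @ $18 + 83 @ $16 = $11,897
LIFO COGS: 154 @ $12 + 349 @ $14 + 154 @ $14 = $8,890
Difference = |$11,897 − $8,890| = $3,007

$3,007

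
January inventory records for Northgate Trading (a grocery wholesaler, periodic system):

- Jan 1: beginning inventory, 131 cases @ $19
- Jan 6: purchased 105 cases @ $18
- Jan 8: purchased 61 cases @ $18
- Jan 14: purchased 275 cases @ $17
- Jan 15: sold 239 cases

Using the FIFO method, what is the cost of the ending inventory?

Jan 15, 239 sold [FIFO — oldest first]: 131 @ $19 + 105 @ $18 + 3 @ $18 = $4,433
Ending inventory: 58 @ $18 + 275 @ $17 = $5,719

Ending inventory = $5,719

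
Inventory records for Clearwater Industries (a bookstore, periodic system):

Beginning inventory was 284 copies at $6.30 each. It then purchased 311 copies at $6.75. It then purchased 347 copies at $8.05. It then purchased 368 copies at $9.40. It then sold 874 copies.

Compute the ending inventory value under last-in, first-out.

Sale 1 (874) [LIFO — newest first]: 368 @ $9.40 + 347 @ $8.05 + 159 @ $6.75 = $7,325.80
Ending inventory: 284 @ $6.30 + 152 @ $6.75 = $2,815.20

Ending inventory = $2,815.20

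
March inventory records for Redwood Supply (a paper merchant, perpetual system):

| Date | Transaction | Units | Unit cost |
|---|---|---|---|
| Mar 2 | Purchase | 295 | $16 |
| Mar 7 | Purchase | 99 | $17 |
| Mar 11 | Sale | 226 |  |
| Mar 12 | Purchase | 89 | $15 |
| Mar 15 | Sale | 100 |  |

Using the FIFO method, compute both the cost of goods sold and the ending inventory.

COGS = $5,247; ending inventory = $2,491

Mar 11, 226 sold [FIFO — oldest first]: 226 @ $16 = $3,616
Mar 15, 100 sold [FIFO — oldest first]: 69 @ $16 + 31 @ $17 = $1,631
Total COGS = $3,616 + $1,631 = $5,247
Ending inventory: 68 @ $17 + 89 @ $15 = $2,491
Check: goods available $7,738 = COGS $5,247 + ending $2,491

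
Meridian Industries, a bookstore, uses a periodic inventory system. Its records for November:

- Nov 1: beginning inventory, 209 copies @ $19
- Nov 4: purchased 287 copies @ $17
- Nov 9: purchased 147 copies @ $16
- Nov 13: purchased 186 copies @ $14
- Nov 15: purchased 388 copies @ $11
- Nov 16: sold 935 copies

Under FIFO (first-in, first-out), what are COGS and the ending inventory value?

Nov 16, 935 sold [FIFO — oldest first]: 209 @ $19 + 287 @ $17 + 147 @ $16 + 186 @ $14 + 106 @ $11 = $14,972
Ending inventory: 282 @ $11 = $3,102
Check: goods available $18,074 = COGS $14,972 + ending $3,102

COGS = $14,972; ending inventory = $3,102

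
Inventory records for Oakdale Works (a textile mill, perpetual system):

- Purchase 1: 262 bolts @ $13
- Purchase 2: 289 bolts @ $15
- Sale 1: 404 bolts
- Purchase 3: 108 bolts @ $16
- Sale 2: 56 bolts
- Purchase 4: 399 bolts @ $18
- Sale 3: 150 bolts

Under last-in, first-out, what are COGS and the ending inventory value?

COGS = $9,426; ending inventory = $7,225

Sale 1 (404) [LIFO — newest first]: 289 @ $15 + 115 @ $13 = $5,830
Sale 2 (56) [LIFO — newest first]: 56 @ $16 = $896
Sale 3 (150) [LIFO — newest first]: 150 @ $18 = $2,700
Total COGS = $5,830 + $896 + $2,700 = $9,426
Ending inventory: 147 @ $13 + 52 @ $16 + 249 @ $18 = $7,225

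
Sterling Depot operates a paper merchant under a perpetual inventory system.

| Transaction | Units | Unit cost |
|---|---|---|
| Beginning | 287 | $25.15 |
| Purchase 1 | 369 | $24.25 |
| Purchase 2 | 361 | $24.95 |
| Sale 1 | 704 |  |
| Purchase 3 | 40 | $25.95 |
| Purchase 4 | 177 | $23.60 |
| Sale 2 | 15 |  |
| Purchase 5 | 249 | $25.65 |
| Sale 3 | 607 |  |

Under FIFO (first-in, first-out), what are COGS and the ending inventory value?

COGS = $32,748.25; ending inventory = $4,027.05

Sale 1 (704) [FIFO — oldest first]: 287 @ $25.15 + 369 @ $24.25 + 48 @ $24.95 = $17,363.90
Sale 2 (15) [FIFO — oldest first]: 15 @ $24.95 = $374.25
Sale 3 (607) [FIFO — oldest first]: 298 @ $24.95 + 40 @ $25.95 + 177 @ $23.60 + 92 @ $25.65 = $15,010.10
Total COGS = $17,363.90 + $374.25 + $15,010.10 = $32,748.25
Ending inventory: 157 @ $25.65 = $4,027.05
Check: goods available $36,775.30 = COGS $32,748.25 + ending $4,027.05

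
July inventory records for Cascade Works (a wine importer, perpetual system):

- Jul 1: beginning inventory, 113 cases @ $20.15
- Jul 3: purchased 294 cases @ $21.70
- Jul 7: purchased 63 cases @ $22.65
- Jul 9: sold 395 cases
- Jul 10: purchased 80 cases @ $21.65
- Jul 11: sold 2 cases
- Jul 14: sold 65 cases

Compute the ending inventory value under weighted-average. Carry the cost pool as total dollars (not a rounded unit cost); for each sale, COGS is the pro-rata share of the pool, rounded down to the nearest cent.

Ending inventory = $1,896.89

After Jul 1: 113 on hand, pool $2,276.95 (≈ $20.1500 each)
After Jul 3: 407 on hand, pool $8,656.75 (≈ $21.2697 each)
After Jul 7: 470 on hand, pool $10,083.70 (≈ $21.4547 each)
Jul 9, sell 395: 395/470 × $10,083.70 → $8,474.59
After Jul 10: 155 on hand, pool $3,341.11 (≈ $21.5555 each)
Jul 11, sell 2: 2/155 × $3,341.11 → $43.11
Jul 14, sell 65: 65/153 × $3,298.00 → $1,401.11
Total COGS = $8,474.59 + $43.11 + $1,401.11 = $9,918.81
Ending inventory (cost pool remaining) = $1,896.89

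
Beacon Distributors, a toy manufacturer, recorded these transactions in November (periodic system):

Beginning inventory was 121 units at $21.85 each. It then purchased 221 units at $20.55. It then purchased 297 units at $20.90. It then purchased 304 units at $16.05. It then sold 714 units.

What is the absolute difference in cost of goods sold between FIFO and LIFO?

$1,187.80

FIFO COGS: 121 @ $21.85 + 221 @ $20.55 + 297 @ $20.90 + 75 @ $16.05 = $14,596.45
LIFO COGS: 304 @ $16.05 + 297 @ $20.90 + 113 @ $20.55 = $13,408.65
Difference = |$14,596.45 − $13,408.65| = $1,187.80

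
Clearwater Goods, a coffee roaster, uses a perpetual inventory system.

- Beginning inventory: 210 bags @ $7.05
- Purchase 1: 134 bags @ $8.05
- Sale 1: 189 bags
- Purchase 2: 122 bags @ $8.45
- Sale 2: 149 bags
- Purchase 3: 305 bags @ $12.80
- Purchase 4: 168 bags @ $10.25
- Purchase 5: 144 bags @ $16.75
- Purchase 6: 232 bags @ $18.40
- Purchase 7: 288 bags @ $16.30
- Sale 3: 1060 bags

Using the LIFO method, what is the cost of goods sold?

Sale 1 (189) [LIFO — newest first]: 134 @ $8.05 + 55 @ $7.05 = $1,466.45
Sale 2 (149) [LIFO — newest first]: 122 @ $8.45 + 27 @ $7.05 = $1,221.25
Sale 3 (1060) [LIFO — newest first]: 288 @ $16.30 + 232 @ $18.40 + 144 @ $16.75 + 168 @ $10.25 + 228 @ $12.80 = $16,015.60
Total COGS = $1,466.45 + $1,221.25 + $16,015.60 = $18,703.30
Ending inventory: 128 @ $7.05 + 77 @ $12.80 = $1,888.00

COGS = $18,703.30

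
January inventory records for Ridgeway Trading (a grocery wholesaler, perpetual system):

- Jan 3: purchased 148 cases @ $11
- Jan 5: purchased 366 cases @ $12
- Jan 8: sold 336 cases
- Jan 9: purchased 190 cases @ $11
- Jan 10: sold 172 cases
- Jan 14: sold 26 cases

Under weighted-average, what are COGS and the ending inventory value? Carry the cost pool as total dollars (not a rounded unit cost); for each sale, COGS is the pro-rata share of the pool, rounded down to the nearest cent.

COGS = $6,181.44; ending inventory = $1,928.56

After Jan 3: 148 on hand, pool $1,628.00 (≈ $11.0000 each)
After Jan 5: 514 on hand, pool $6,020.00 (≈ $11.7121 each)
Jan 8, sell 336: 336/514 × $6,020.00 → $3,935.25
After Jan 9: 368 on hand, pool $4,174.75 (≈ $11.3444 each)
Jan 10, sell 172: 172/368 × $4,174.75 → $1,951.24
Jan 14, sell 26: 26/196 × $2,223.51 → $294.95
Total COGS = $3,935.25 + $1,951.24 + $294.95 = $6,181.44
Ending inventory (cost pool remaining) = $1,928.56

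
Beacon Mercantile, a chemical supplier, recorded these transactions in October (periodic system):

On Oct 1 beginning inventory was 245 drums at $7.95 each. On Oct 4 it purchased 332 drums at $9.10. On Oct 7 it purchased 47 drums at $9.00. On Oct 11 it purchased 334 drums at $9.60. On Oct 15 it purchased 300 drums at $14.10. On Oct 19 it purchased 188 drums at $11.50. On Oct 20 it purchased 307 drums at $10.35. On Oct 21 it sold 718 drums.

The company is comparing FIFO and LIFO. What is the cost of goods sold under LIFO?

COGS = $8,483.75

FIFO COGS: 245 @ $7.95 + 332 @ $9.10 + 47 @ $9.00 + 94 @ $9.60 = $6,294.35
LIFO COGS: 307 @ $10.35 + 188 @ $11.50 + 223 @ $14.10 = $8,483.75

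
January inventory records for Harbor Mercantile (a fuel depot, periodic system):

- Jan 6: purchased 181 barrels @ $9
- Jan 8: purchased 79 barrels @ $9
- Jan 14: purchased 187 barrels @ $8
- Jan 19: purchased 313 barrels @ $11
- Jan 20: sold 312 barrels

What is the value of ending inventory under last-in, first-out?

Ending inventory = $3,847

Jan 20, 312 sold [LIFO — newest first]: 312 @ $11 = $3,432
Ending inventory: 181 @ $9 + 79 @ $9 + 187 @ $8 + 1 @ $11 = $3,847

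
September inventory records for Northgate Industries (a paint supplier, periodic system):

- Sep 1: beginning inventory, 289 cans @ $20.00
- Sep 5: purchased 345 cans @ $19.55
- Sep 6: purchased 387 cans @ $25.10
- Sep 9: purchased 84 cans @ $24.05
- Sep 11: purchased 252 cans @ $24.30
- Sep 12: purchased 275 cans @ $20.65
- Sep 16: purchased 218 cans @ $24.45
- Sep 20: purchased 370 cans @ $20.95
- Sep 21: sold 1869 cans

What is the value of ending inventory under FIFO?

Ending inventory = $7,353.45

Sep 21, 1869 sold [FIFO — oldest first]: 289 @ $20.00 + 345 @ $19.55 + 387 @ $25.10 + 84 @ $24.05 + 252 @ $24.30 + 275 @ $20.65 + 218 @ $24.45 + 19 @ $20.95 = $41,789.15
Ending inventory: 351 @ $20.95 = $7,353.45
Check: goods available $49,142.60 = COGS $41,789.15 + ending $7,353.45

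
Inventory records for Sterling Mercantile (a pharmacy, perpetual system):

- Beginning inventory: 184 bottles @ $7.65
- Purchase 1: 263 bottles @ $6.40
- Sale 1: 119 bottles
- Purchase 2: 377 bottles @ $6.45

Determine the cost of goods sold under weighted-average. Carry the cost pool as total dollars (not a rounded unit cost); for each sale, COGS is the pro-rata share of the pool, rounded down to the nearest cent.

After Beginning: 184 on hand, pool $1,407.60 (≈ $7.6500 each)
After Purchase 1: 447 on hand, pool $3,090.80 (≈ $6.9145 each)
Sale 1, sell 119: 119/447 × $3,090.80 → $822.83
After Purchase 2: 705 on hand, pool $4,699.62 (≈ $6.6661 each)
Ending inventory (cost pool remaining) = $4,699.62

COGS = $822.83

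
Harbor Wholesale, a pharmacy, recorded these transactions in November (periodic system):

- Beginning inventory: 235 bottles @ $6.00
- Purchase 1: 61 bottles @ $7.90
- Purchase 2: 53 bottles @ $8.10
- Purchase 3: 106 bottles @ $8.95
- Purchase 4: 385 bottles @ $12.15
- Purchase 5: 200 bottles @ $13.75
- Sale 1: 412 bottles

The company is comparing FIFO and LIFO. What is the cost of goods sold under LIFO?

FIFO COGS: 235 @ $6.00 + 61 @ $7.90 + 53 @ $8.10 + 63 @ $8.95 = $2,885.05
LIFO COGS: 200 @ $13.75 + 212 @ $12.15 = $5,325.80

COGS = $5,325.80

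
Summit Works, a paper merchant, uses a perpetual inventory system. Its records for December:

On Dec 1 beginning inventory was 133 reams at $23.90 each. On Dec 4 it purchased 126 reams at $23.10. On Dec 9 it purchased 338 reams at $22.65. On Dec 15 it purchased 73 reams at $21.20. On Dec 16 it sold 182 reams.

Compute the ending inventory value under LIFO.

Dec 16, 182 sold [LIFO — newest first]: 73 @ $21.20 + 109 @ $22.65 = $4,016.45
Ending inventory: 133 @ $23.90 + 126 @ $23.10 + 229 @ $22.65 = $11,276.15

Ending inventory = $11,276.15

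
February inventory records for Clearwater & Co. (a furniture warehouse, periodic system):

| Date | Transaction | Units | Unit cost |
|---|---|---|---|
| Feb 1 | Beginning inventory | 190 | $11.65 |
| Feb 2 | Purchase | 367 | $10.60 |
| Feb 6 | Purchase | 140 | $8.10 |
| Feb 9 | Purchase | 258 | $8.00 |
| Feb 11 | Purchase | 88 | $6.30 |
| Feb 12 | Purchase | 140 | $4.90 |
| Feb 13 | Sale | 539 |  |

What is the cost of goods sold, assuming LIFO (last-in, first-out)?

COGS = $3,733.70

Feb 13, 539 sold [LIFO — newest first]: 140 @ $4.90 + 88 @ $6.30 + 258 @ $8.00 + 53 @ $8.10 = $3,733.70
Ending inventory: 190 @ $11.65 + 367 @ $10.60 + 87 @ $8.10 = $6,808.40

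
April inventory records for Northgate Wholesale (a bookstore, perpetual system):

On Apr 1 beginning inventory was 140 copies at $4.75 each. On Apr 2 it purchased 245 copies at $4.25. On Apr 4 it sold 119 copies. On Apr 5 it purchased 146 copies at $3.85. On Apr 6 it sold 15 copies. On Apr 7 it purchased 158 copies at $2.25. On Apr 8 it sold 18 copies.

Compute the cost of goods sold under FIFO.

COGS = $716.00

Apr 4, 119 sold [FIFO — oldest first]: 119 @ $4.75 = $565.25
Apr 6, 15 sold [FIFO — oldest first]: 15 @ $4.75 = $71.25
Apr 8, 18 sold [FIFO — oldest first]: 6 @ $4.75 + 12 @ $4.25 = $79.50
Total COGS = $565.25 + $71.25 + $79.50 = $716.00
Ending inventory: 233 @ $4.25 + 146 @ $3.85 + 158 @ $2.25 = $1,907.85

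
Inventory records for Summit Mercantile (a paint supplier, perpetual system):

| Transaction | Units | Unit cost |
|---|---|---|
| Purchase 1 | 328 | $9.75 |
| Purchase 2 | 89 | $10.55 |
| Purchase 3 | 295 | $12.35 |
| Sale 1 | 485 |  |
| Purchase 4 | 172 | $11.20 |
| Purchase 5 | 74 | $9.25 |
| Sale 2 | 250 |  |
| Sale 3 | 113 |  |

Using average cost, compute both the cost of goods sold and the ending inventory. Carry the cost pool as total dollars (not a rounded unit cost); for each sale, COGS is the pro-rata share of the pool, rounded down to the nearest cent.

After Purchase 1: 328 on hand, pool $3,198.00 (≈ $9.7500 each)
After Purchase 2: 417 on hand, pool $4,136.95 (≈ $9.9207 each)
After Purchase 3: 712 on hand, pool $7,780.20 (≈ $10.9272 each)
Sale 1, sell 485: 485/712 × $7,780.20 → $5,299.71
After Purchase 4: 399 on hand, pool $4,406.89 (≈ $11.0448 each)
After Purchase 5: 473 on hand, pool $5,091.39 (≈ $10.7640 each)
Sale 2, sell 250: 250/473 × $5,091.39 → $2,691.00
Sale 3, sell 113: 113/223 × $2,400.39 → $1,216.34
Total COGS = $5,299.71 + $2,691.00 + $1,216.34 = $9,207.05
Ending inventory (cost pool remaining) = $1,184.05

COGS = $9,207.05; ending inventory = $1,184.05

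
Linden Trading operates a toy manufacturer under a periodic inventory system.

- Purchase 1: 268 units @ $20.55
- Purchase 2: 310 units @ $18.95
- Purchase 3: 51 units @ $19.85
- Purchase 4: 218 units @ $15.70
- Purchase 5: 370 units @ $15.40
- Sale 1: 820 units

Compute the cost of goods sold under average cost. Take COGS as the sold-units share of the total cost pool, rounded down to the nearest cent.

COGS = $14,496.44

Sale 1, sell 820: 820/1217 × $21,514.85 → $14,496.44
Ending inventory (cost pool remaining) = $7,018.41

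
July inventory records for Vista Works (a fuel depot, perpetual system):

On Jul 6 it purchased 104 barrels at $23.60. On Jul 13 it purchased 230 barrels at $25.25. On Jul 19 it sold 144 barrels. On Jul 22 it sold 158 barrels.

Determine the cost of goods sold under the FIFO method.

COGS = $7,453.90

Jul 19, 144 sold [FIFO — oldest first]: 104 @ $23.60 + 40 @ $25.25 = $3,464.40
Jul 22, 158 sold [FIFO — oldest first]: 158 @ $25.25 = $3,989.50
Total COGS = $3,464.40 + $3,989.50 = $7,453.90
Ending inventory: 32 @ $25.25 = $808.00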